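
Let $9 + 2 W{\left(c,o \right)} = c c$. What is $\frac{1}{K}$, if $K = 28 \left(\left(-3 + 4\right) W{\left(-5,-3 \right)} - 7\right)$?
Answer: $\frac{1}{28} \approx 0.035714$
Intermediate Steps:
$W{\left(c,o \right)} = - \frac{9}{2} + \frac{c^{2}}{2}$ ($W{\left(c,o \right)} = - \frac{9}{2} + \frac{c c}{2} = - \frac{9}{2} + \frac{c^{2}}{2}$)
$K = 28$ ($K = 28 \left(\left(-3 + 4\right) \left(- \frac{9}{2} + \frac{\left(-5\right)^{2}}{2}\right) - 7\right) = 28 \left(1 \left(- \frac{9}{2} + \frac{1}{2} \cdot 25\right) - 7\right) = 28 \left(1 \left(- \frac{9}{2} + \frac{25}{2}\right) - 7\right) = 28 \left(1 \cdot 8 - 7\right) = 28 \left(8 - 7\right) = 28 \cdot 1 = 28$)
$\frac{1}{K} = \frac{1}{28}$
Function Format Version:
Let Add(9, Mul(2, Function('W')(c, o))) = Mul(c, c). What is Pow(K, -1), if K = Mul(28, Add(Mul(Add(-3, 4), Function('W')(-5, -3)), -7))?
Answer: Rational(1, 28) ≈ 0.035714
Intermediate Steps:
Function('W')(c, o) = Add(Rational(-9, 2), Mul(Rational(1, 2), Pow(c, 2))) (Function('W')(c, o) = Add(Rational(-9, 2), Mul(Rational(1, 2), Mul(c, c))) = Add(Rational(-9, 2), Mul(Rational(1, 2), Pow(c, 2))))
K = 28 (K = Mul(28, Add(Mul(Add(-3, 4), Add(Rational(-9, 2), Mul(Rational(1, 2), Pow(-5, 2)))), -7)) = Mul(28, Add(Mul(1, Add(Rational(-9, 2), Mul(Rational(1, 2), 25))), -7)) = Mul(28, Add(Mul(1, Add(Rational(-9, 2), Rational(25, 2))), -7)) = Mul(28, Add(Mul(1, 8), -7)) = Mul(28, Add(8, -7)) = Mul(28, 1) = 28)
Pow(K, -1) = Pow(28, -1) = Rational(1, 28)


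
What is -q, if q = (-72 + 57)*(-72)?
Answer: -1080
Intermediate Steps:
q = 1080 (q = -15*(-72) = 1080)
-q = -1*1080 = -1080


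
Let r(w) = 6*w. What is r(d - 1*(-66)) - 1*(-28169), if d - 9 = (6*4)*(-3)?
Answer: 28187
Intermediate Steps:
d = -63 (d = 9 + (6*4)*(-3) = 9 + 24*(-3) = 9 - 72 = -63)
r(d - 1*(-66)) - 1*(-28169) = 6*(-63 - 1*(-66)) - 1*(-28169) = 6*(-63 + 66) + 28169 = 6*3 + 28169 = 18 + 28169 = 28187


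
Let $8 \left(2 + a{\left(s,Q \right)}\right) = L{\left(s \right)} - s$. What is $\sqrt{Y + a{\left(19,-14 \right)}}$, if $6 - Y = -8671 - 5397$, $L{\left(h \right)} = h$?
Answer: $2 \sqrt{3518} \approx 118.63$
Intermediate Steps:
$a{\left(s,Q \right)} = -2$ ($a{\left(s,Q \right)} = -2 + \frac{s - s}{8} = -2 + \frac{1}{8} \cdot 0 = -2 + 0 = -2$)
$Y = 14074$ ($Y = 6 - \left(-8671 - 5397\right) = 6 - -14068 = 6 + 14068 = 14074$)
$\sqrt{Y + a{\left(19,-14 \right)}} = \sqrt{14074 - 2} = \sqrt{14072} = 2 \sqrt{3518}$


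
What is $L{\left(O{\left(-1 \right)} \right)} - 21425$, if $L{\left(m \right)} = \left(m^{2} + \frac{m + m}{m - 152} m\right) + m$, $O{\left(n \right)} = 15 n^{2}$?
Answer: $- \frac{2902795}{137} \approx -21188.0$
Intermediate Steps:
$L{\left(m \right)} = m + m^{2} + \frac{2 m^{2}}{-152 + m}$ ($L{\left(m \right)} = \left(m^{2} + \frac{2 m}{-152 + m} m\right) + m = \left(m^{2} + \frac{2 m^{2}}{-152 + m}\right) + m = m + m^{2} + \frac{2 m^{2}}{-152 + m}$)
$L{\left(O{\left(-1 \right)} \right)} - 21425 = \frac{15 \left(-1\right)^{2} \left(-152 + \left(15 \left(-1\right)^{2}\right)^{2} - 149 \cdot 15 \left(-1\right)^{2}\right)}{-152 + 15 \left(-1\right)^{2}} - 21425 = \frac{15 \cdot 1 \left(-152 + \left(15 \cdot 1\right)^{2} - 149 \cdot 15 \cdot 1\right)}{-152 + 15 \cdot 1} - 21425 = \frac{15 \left(-152 + 15^{2} - 2235\right)}{-152 + 15} - 21425 = \frac{15 \left(-152 + 225 - 2235\right)}{-137} - 21425 = 15 \left(- \frac{1}{137}\right) \left(-2162\right) - 21425 = \frac{32430}{137} - 21425 = - \frac{2902795}{137}$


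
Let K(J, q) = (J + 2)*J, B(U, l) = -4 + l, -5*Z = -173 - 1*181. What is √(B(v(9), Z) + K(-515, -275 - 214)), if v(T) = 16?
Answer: √6606545/5 ≈ 514.06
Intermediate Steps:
Z = 354/5 (Z = -(-173 - 1*181)/5 = -(-173 - 181)/5 = -⅕*(-354) = 354/5 ≈ 70.800)
K(J, q) = J*(2 + J) (K(J, q) = (2 + J)*J = J*(2 + J))
√(B(v(9), Z) + K(-515, -275 - 214)) = √((-4 + 354/5) - 515*(2 - 515)) = √(334/5 - 515*(-513)) = √(334/5 + 264195) = √(1321309/5) = √6606545/5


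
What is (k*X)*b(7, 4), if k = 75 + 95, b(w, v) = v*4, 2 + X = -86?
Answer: -239360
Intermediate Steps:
X = -88 (X = -2 - 86 = -88)
b(w, v) = 4*v
k = 170
(k*X)*b(7, 4) = (170*(-88))*(4*4) = -14960*16 = -239360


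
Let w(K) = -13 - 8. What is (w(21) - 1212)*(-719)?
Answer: 886527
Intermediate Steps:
w(K) = -21
(w(21) - 1212)*(-719) = (-21 - 1212)*(-719) = -1233*(-719) = 886527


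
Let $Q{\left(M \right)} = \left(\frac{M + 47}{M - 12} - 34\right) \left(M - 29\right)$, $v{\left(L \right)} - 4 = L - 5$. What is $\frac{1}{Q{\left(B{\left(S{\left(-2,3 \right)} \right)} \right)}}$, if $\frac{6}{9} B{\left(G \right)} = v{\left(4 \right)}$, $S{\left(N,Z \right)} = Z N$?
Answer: $\frac{30}{30037} \approx 0.00099877$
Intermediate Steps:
$S{\left(N,Z \right)} = N Z$
$v{\left(L \right)} = -1 + L$ ($v{\left(L \right)} = 4 + \left(L - 5\right) = 4 + \left(-5 + L\right) = -1 + L$)
$B{\left(G \right)} = \frac{9}{2}$ ($B{\left(G \right)} = \frac{3 \left(-1 + 4\right)}{2} = \frac{3}{2} \cdot 3 = \frac{9}{2}$)
$Q{\left(M \right)} = \left(-34 + \frac{47 + M}{-12 + M}\right) \left(-29 + M\right)$ ($Q{\left(M \right)} = \left(\frac{47 + M}{-12 + M} - 34\right) \left(-29 + M\right) = \left(-34 + \frac{47 + M}{-12 + M}\right) \left(-29 + M\right)$)
$\frac{1}{Q{\left(B{\left(S{\left(-2,3 \right)} \right)} \right)}} = \frac{1}{\frac{1}{-12 + \frac{9}{2}} \left(-13195 - 33 \left(\frac{9}{2}\right)^{2} + 1412 \cdot \frac{9}{2}\right)} = \frac{1}{\frac{1}{- \frac{15}{2}} \left(-13195 - \frac{2673}{4} + 6354\right)} = \frac{1}{\left(- \frac{2}{15}\right) \left(-13195 - \frac{2673}{4} + 6354\right)} = \frac{1}{\left(- \frac{2}{15}\right) \left(- \frac{30037}{4}\right)} = \frac{1}{\frac{30037}{30}} = \frac{30}{30037}$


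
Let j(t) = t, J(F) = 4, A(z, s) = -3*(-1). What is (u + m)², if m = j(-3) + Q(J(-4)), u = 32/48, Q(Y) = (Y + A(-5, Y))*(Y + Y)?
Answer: 25921/9 ≈ 2880.1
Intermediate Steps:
A(z, s) = 3
Q(Y) = 2*Y*(3 + Y) (Q(Y) = (Y + 3)*(Y + Y) = (3 + Y)*(2*Y) = 2*Y*(3 + Y))
u = ⅔ (u = 32*(1/48) = ⅔ ≈ 0.66667)
m = 53 (m = -3 + 2*4*(3 + 4) = -3 + 2*4*7 = -3 + 56 = 53)
(u + m)² = (⅔ + 53)² = (161/3)² = 25921/9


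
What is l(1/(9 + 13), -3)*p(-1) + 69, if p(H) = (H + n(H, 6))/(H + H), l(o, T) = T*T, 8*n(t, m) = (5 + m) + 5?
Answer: 129/2 ≈ 64.500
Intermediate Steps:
n(t, m) = 5/4 + m/8 (n(t, m) = ((5 + m) + 5)/8 = (10 + m)/8 = 5/4 + m/8)
l(o, T) = T²
p(H) = (2 + H)/(2*H) (p(H) = (H + (5/4 + (⅛)*6))/(H + H) = (H + (5/4 + ¾))/((2*H)) = (H + 2)*(1/(2*H)) = (2 + H)*(1/(2*H)) = (2 + H)/(2*H))
l(1/(9 + 13), -3)*p(-1) + 69 = (-3)²*((½)*(2 - 1)/(-1)) + 69 = 9*((½)*(-1)*1) + 69 = 9*(-½) + 69 = -9/2 + 69 = 129/2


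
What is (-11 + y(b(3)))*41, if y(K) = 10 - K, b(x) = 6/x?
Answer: -123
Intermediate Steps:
(-11 + y(b(3)))*41 = (-11 + (10 - 6/3))*41 = (-11 + (10 - 1*2))*41 = (-11 + (10 - 2))*41 = (-11 + 8)*41 = -3*41 = -123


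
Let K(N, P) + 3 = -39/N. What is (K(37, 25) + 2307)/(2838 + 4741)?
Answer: 85209/280423 ≈ 0.30386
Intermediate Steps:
K(N, P) = -3 - 39/N
(K(37, 25) + 2307)/(2838 + 4741) = ((-3 - 39/37) + 2307)/(2838 + 4741) = ((-3 - 39*1/37) + 2307)/7579 = ((-3 - 39/37) + 2307)*(1/7579) = (-150/37 + 2307)*(1/7579) = (85209/37)*(1/7579) = 85209/280423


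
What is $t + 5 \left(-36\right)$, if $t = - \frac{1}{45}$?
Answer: $- \frac{8101}{45} \approx -180.02$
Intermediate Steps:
$t = - \frac{1}{45}$ ($t = \left(-1\right) \frac{1}{45} = - \frac{1}{45} \approx -0.022222$)
$t + 5 \left(-36\right) = - \frac{1}{45} + 5 \left(-36\right) = - \frac{1}{45} - 180 = - \frac{8101}{45}$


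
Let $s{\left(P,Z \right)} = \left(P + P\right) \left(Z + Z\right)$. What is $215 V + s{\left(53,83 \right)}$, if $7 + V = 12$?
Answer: $18671$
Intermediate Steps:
$V = 5$ ($V = -7 + 12 = 5$)
$s{\left(P,Z \right)} = 4 P Z$ ($s{\left(P,Z \right)} = 2 P 2 Z = 4 P Z$)
$215 V + s{\left(53,83 \right)} = 215 \cdot 5 + 4 \cdot 53 \cdot 83 = 1075 + 17596 = 18671$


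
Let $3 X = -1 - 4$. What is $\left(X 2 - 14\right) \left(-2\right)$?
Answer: $\frac{104}{3} \approx 34.667$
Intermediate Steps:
$X = - \frac{5}{3}$ ($X = \frac{-1 - 4}{3} = \frac{1}{3} \left(-5\right) = - \frac{5}{3} \approx -1.6667$)
$\left(X 2 - 14\right) \left(-2\right) = \left(\left(- \frac{5}{3}\right) 2 - 14\right) \left(-2\right) = \left(- \frac{10}{3} - 14\right) \left(-2\right) = \left(- \frac{52}{3}\right) \left(-2\right) = \frac{104}{3}$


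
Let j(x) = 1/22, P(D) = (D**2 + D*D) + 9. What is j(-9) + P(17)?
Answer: 12915/22 ≈ 587.04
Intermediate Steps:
P(D) = 9 + 2*D**2 (P(D) = (D**2 + D**2) + 9 = 2*D**2 + 9 = 9 + 2*D**2)
j(x) = 1/22
j(-9) + P(17) = 1/22 + (9 + 2*17**2) = 1/22 + (9 + 2*289) = 1/22 + (9 + 578) = 1/22 + 587 = 12915/22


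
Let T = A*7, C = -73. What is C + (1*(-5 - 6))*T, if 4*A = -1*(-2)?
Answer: -223/2 ≈ -111.50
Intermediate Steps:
A = ½ (A = (-1*(-2))/4 = (¼)*2 = ½ ≈ 0.50000)
T = 7/2 (T = (½)*7 = 7/2 ≈ 3.5000)
C + (1*(-5 - 6))*T = -73 + (1*(-5 - 6))*(7/2) = -73 + (1*(-11))*(7/2) = -73 - 11*7/2 = -73 - 77/2 = -223/2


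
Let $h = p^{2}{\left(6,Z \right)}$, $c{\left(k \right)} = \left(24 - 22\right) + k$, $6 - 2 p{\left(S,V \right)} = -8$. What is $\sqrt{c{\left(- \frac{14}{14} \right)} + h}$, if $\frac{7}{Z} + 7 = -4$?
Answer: $5 \sqrt{2} \approx 7.0711$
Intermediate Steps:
$Z = - \frac{7}{11}$ ($Z = \frac{7}{-7 - 4} = \frac{7}{-11} = 7 \left(- \frac{1}{11}\right) = - \frac{7}{11} \approx -0.63636$)
$p{\left(S,V \right)} = 7$ ($p{\left(S,V \right)} = 3 - -4 = 3 + 4 = 7$)
$c{\left(k \right)} = 2 + k$
$h = 49$ ($h = 7^{2} = 49$)
$\sqrt{c{\left(- \frac{14}{14} \right)} + h} = \sqrt{\left(2 - \frac{14}{14}\right) + 49} = \sqrt{\left(2 - 1\right) + 49} = \sqrt{1 + 49} = \sqrt{50} = 5 \sqrt{2}$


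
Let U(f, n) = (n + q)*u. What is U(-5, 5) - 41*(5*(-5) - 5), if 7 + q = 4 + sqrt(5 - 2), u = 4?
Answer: 1238 + 4*sqrt(3) ≈ 1244.9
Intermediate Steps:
q = -3 + sqrt(3) (q = -7 + (4 + sqrt(5 - 2)) = -7 + (4 + sqrt(3)) = -3 + sqrt(3) ≈ -1.2680)
U(f, n) = -12 + 4*n + 4*sqrt(3) (U(f, n) = (n + (-3 + sqrt(3)))*4 = (-3 + n + sqrt(3))*4 = -12 + 4*n + 4*sqrt(3))
U(-5, 5) - 41*(5*(-5) - 5) = (-12 + 4*5 + 4*sqrt(3)) - 41*(5*(-5) - 5) = (-12 + 20 + 4*sqrt(3)) - 41*(-25 - 5) = (8 + 4*sqrt(3)) - 41*(-30) = (8 + 4*sqrt(3)) + 1230 = 1238 + 4*sqrt(3)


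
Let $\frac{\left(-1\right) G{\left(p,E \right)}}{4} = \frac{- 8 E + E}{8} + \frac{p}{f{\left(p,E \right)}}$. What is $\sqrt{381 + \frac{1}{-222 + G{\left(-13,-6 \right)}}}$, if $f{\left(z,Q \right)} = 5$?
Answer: $\frac{\sqrt{515322974}}{1163} \approx 19.519$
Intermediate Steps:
$G{\left(p,E \right)} = - \frac{4 p}{5} + \frac{7 E}{2}$ ($G{\left(p,E \right)} = - 4 \left(\frac{- 8 E + E}{8} + \frac{p}{5}\right) = - 4 \left(- 7 E \frac{1}{8} + p \frac{1}{5}\right) = - 4 \left(- \frac{7 E}{8} + \frac{p}{5}\right) = - \frac{4 p}{5} + \frac{7 E}{2}$)
$\sqrt{381 + \frac{1}{-222 + G{\left(-13,-6 \right)}}} = \sqrt{381 + \frac{1}{-222 + \left(\left(- \frac{4}{5}\right) \left(-13\right) + \frac{7}{2} \left(-6\right)\right)}} = \sqrt{381 + \frac{1}{-222 + \left(\frac{52}{5} - 21\right)}} = \sqrt{381 + \frac{1}{-222 - \frac{53}{5}}} = \sqrt{381 + \frac{1}{- \frac{1163}{5}}} = \sqrt{381 - \frac{5}{1163}} = \sqrt{\frac{443098}{1163}} = \frac{\sqrt{515322974}}{1163}$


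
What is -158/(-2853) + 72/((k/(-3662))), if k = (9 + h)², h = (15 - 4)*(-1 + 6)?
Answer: -46974139/730368 ≈ -64.316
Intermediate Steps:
h = 55 (h = 11*5 = 55)
k = 4096 (k = (9 + 55)² = 64² = 4096)
-158/(-2853) + 72/((k/(-3662))) = -158/(-2853) + 72/((4096/(-3662))) = -158*(-1/2853) + 72/((4096*(-1/3662))) = 158/2853 + 72/(-2048/1831) = 158/2853 + 72*(-1831/2048) = 158/2853 - 16479/256 = -46974139/730368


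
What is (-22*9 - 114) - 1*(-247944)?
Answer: 247632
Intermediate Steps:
(-22*9 - 114) - 1*(-247944) = (-198 - 114) + 247944 = -312 + 247944 = 247632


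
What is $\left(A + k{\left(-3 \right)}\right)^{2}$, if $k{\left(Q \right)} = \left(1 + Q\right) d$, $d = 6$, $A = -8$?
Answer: $400$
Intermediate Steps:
$k{\left(Q \right)} = 6 + 6 Q$ ($k{\left(Q \right)} = \left(1 + Q\right) 6 = 6 + 6 Q$)
$\left(A + k{\left(-3 \right)}\right)^{2} = \left(-8 + \left(6 + 6 \left(-3\right)\right)\right)^{2} = \left(-8 + \left(6 - 18\right)\right)^{2} = \left(-8 - 12\right)^{2} = \left(-20\right)^{2} = 400$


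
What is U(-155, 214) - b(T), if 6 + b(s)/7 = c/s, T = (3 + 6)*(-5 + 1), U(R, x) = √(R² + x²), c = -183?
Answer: 77/12 + √69821 ≈ 270.65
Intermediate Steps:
T = -36 (T = 9*(-4) = -36)
b(s) = -42 - 1281/s (b(s) = -42 + 7*(-183/s) = -42 - 1281/s)
U(-155, 214) - b(T) = √((-155)² + 214²) - (-42 - 1281/(-36)) = √(24025 + 45796) - (-42 - 1281*(-1/36)) = √69821 - (-42 + 427/12) = √69821 - 1*(-77/12) = √69821 + 77/12 = 77/12 + √69821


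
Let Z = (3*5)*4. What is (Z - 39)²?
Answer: 441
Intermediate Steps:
Z = 60 (Z = 15*4 = 60)
(Z - 39)² = (60 - 39)² = 21² = 441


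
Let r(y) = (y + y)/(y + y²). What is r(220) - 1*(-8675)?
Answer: 1917177/221 ≈ 8675.0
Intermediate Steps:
r(y) = 2*y/(y + y²) (r(y) = (2*y)/(y + y²) = 2*y/(y + y²))
r(220) - 1*(-8675) = 2/(1 + 220) - 1*(-8675) = 2/221 + 8675 = 1917177/221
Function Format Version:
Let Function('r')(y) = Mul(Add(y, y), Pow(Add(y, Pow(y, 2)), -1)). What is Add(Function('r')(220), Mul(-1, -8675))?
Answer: Rational(1917177, 221) ≈ 8675.0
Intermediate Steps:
Function('r')(y) = Mul(2, y, Pow(Add(y, Pow(y, 2)), -1)) (Function('r')(y) = Mul(Mul(2, y), Pow(Add(y, Pow(y, 2)), -1)) = Mul(2, y, Pow(Add(y, Pow(y, 2)), -1)))
Add(Function('r')(220), Mul(-1, -8675)) = Add(Mul(2, Pow(Add(1, 220), -1)), Mul(-1, -8675)) = Add(Mul(2, Pow(221, -1)), 8675) = Add(Mul(2, Rational(1, 221)), 8675) = Add(Rational(2, 221), 8675) = Rational(1917177, 221)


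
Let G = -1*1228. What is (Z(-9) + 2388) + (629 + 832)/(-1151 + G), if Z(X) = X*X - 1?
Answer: 1956637/793 ≈ 2467.4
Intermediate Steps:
G = -1228
Z(X) = -1 + X² (Z(X) = X² - 1 = -1 + X²)
(Z(-9) + 2388) + (629 + 832)/(-1151 + G) = ((-1 + (-9)²) + 2388) + (629 + 832)/(-1151 - 1228) = ((-1 + 81) + 2388) + 1461/(-2379) = (80 + 2388) + 1461*(-1/2379) = 2468 - 487/793 = 1956637/793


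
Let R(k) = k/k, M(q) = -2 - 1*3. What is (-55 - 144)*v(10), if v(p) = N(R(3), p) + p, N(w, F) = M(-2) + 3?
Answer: -1592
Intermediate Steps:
M(q) = -5 (M(q) = -2 - 3 = -5)
R(k) = 1
N(w, F) = -2 (N(w, F) = -5 + 3 = -2)
v(p) = -2 + p
(-55 - 144)*v(10) = (-55 - 144)*(-2 + 10) = -199*8 = -1592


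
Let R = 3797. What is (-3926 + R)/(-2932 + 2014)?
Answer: 43/306 ≈ 0.14052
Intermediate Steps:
(-3926 + R)/(-2932 + 2014) = (-3926 + 3797)/(-2932 + 2014) = -129/(-918) = -129*(-1/918) = 43/306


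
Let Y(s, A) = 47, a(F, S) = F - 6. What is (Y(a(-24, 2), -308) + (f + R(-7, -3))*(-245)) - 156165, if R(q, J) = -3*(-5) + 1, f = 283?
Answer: -229373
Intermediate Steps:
a(F, S) = -6 + F
R(q, J) = 16 (R(q, J) = 15 + 1 = 16)
(Y(a(-24, 2), -308) + (f + R(-7, -3))*(-245)) - 156165 = (47 + (283 + 16)*(-245)) - 156165 = (47 + 299*(-245)) - 156165 = (47 - 73255) - 156165 = -73208 - 156165 = -229373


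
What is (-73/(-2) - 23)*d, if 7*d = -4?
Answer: -54/7 ≈ -7.7143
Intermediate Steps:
d = -4/7 (d = (1/7)*(-4) = -4/7 ≈ -0.57143)
(-73/(-2) - 23)*d = (-73/(-2) - 23)*(-4/7) = (-73*(-1/2) - 23)*(-4/7) = (73/2 - 23)*(-4/7) = (27/2)*(-4/7) = -54/7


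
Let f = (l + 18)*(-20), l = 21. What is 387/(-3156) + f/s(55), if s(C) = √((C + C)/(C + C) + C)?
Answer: -129/1052 - 195*√14/7 ≈ -104.35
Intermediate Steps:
f = -780 (f = (21 + 18)*(-20) = 39*(-20) = -780)
s(C) = √(1 + C) (s(C) = √((2*C)/((2*C)) + C) = √((2*C)*(1/(2*C)) + C) = √(1 + C))
387/(-3156) + f/s(55) = 387/(-3156) - 780/√(1 + 55) = 387*(-1/3156) - 780*√14/28 = -129/1052 - 780*√14/28 = -129/1052 - 195*√14/7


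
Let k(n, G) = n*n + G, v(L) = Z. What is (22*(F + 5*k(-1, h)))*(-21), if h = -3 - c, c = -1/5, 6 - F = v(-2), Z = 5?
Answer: 3696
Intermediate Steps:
v(L) = 5
F = 1 (F = 6 - 1*5 = 6 - 5 = 1)
c = -1/5 (c = -1*1/5 = -1/5 ≈ -0.20000)
h = -14/5 (h = -3 - 1*(-1/5) = -3 + 1/5 = -14/5 ≈ -2.8000)
k(n, G) = G + n**2 (k(n, G) = n**2 + G = G + n**2)
(22*(F + 5*k(-1, h)))*(-21) = (22*(1 + 5*(-14/5 + (-1)**2)))*(-21) = (22*(1 + 5*(-14/5 + 1)))*(-21) = (22*(1 + 5*(-9/5)))*(-21) = (22*(1 - 9))*(-21) = (22*(-8))*(-21) = -176*(-21) = 3696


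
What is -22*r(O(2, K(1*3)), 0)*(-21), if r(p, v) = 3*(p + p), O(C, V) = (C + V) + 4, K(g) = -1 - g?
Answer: 5544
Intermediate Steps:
O(C, V) = 4 + C + V
r(p, v) = 6*p (r(p, v) = 3*(2*p) = 6*p)
-22*r(O(2, K(1*3)), 0)*(-21) = -132*(4 + 2 + (-1 - 3))*(-21) = -132*(4 + 2 - 4)*(-21) = -132*2*(-21) = -22*12*(-21) = -264*(-21) = 5544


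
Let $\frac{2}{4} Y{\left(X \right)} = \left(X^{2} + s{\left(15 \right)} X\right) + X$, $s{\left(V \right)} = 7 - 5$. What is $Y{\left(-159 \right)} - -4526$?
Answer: $54134$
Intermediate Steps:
$s{\left(V \right)} = 2$ ($s{\left(V \right)} = 7 - 5 = 2$)
$Y{\left(X \right)} = 2 X^{2} + 6 X$ ($Y{\left(X \right)} = 2 \left(\left(X^{2} + 2 X\right) + X\right) = 2 \left(X^{2} + 3 X\right) = 2 X^{2} + 6 X$)
$Y{\left(-159 \right)} - -4526 = 2 \left(-159\right) \left(3 - 159\right) - -4526 = 2 \left(-159\right) \left(-156\right) + 4526 = 49608 + 4526 = 54134$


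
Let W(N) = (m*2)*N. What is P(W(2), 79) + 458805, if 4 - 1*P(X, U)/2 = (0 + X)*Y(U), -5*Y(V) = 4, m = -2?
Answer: 2294001/5 ≈ 4.5880e+5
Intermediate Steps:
Y(V) = -⅘ (Y(V) = -⅕*4 = -⅘)
W(N) = -4*N (W(N) = (-2*2)*N = -4*N)
P(X, U) = 8 + 8*X/5 (P(X, U) = 8 - 2*(0 + X)*(-4)/5 = 8 - 2*X*(-4)/5 = 8 - (-8)*X/5 = 8 + 8*X/5)
P(W(2), 79) + 458805 = (8 + 8*(-4*2)/5) + 458805 = (8 + (8/5)*(-8)) + 458805 = (8 - 64/5) + 458805 = -24/5 + 458805 = 2294001/5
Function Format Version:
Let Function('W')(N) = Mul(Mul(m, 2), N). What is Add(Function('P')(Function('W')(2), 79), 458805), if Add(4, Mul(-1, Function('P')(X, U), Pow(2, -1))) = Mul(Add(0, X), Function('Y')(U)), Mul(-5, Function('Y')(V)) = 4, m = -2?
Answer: Rational(2294001, 5) ≈ 4.5880e+5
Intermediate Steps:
Function('Y')(V) = Rational(-4, 5) (Function('Y')(V) = Mul(Rational(-1, 5), 4) = Rational(-4, 5))
Function('W')(N) = Mul(-4, N) (Function('W')(N) = Mul(Mul(-2, 2), N) = Mul(-4, N))
Function('P')(X, U) = Add(8, Mul(Rational(8, 5), X)) (Function('P')(X, U) = Add(8, Mul(-2, Mul(Add(0, X), Rational(-4, 5)))) = Add(8, Mul(-2, Mul(X, Rational(-4, 5)))) = Add(8, Mul(-2, Mul(Rational(-4, 5), X))) = Add(8, Mul(Rational(8, 5), X)))
Add(Function('P')(Function('W')(2), 79), 458805) = Add(Add(8, Mul(Rational(8, 5), Mul(-4, 2))), 458805) = Add(Add(8, Mul(Rational(8, 5), -8)), 458805) = Add(Add(8, Rational(-64, 5)), 458805) = Add(Rational(-24, 5), 458805) = Rational(2294001, 5)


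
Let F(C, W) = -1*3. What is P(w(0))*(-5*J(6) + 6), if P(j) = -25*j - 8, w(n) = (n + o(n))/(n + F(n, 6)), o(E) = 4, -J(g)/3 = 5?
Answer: 2052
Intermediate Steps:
F(C, W) = -3
J(g) = -15 (J(g) = -3*5 = -15)
w(n) = (4 + n)/(-3 + n) (w(n) = (n + 4)/(n - 3) = (4 + n)/(-3 + n))
P(j) = -8 - 25*j
P(w(0))*(-5*J(6) + 6) = (-8 - 25*(4 + 0)/(-3 + 0))*(-5*(-15) + 6) = (-8 - 25*4/(-3))*(75 + 6) = (-8 - (-25)*4/3)*81 = (-8 - 25*(-4/3))*81 = (-8 + 100/3)*81 = (76/3)*81 = 2052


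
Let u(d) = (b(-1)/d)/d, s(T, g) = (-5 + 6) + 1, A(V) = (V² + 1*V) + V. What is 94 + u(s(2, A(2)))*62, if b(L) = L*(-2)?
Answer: 125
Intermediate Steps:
b(L) = -2*L
A(V) = V² + 2*V (A(V) = (V² + V) + V = (V + V²) + V = V² + 2*V)
s(T, g) = 2 (s(T, g) = 1 + 1 = 2)
u(d) = 2/d² (u(d) = ((-2*(-1))/d)/d = (2/d)/d = 2/d²)
94 + u(s(2, A(2)))*62 = 94 + (2/2²)*62 = 94 + (2*(¼))*62 = 94 + (½)*62 = 94 + 31 = 125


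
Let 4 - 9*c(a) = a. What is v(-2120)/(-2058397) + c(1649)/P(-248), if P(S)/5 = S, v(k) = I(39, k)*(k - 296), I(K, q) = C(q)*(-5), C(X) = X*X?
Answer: -121179852451387/4594342104 ≈ -26376.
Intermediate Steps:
C(X) = X²
c(a) = 4/9 - a/9
I(K, q) = -5*q² (I(K, q) = q²*(-5) = -5*q²)
v(k) = -5*k²*(-296 + k) (v(k) = (-5*k²)*(k - 296) = (-5*k²)*(-296 + k) = -5*k²*(-296 + k))
P(S) = 5*S
v(-2120)/(-2058397) + c(1649)/P(-248) = (5*(-2120)²*(296 - 1*(-2120)))/(-2058397) + (4/9 - ⅑*1649)/((5*(-248))) = (5*4494400*(296 + 2120))*(-1/2058397) + (4/9 - 1649/9)/(-1240) = (5*4494400*2416)*(-1/2058397) - 1645/9*(-1/1240) = 54292352000*(-1/2058397) + 329/2232 = -54292352000/2058397 + 329/2232 = -121179852451387/4594342104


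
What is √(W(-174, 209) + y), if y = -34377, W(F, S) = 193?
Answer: 2*I*√8546 ≈ 184.89*I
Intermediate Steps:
√(W(-174, 209) + y) = √(193 - 34377) = √(-34184) = 2*I*√8546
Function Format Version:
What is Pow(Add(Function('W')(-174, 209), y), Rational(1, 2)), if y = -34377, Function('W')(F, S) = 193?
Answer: Mul(2, I, Pow(8546, Rational(1, 2))) ≈ Mul(184.89, I)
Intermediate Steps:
Pow(Add(Function('W')(-174, 209), y), Rational(1, 2)) = Pow(Add(193, -34377), Rational(1, 2)) = Pow(-34184, Rational(1, 2)) = Mul(2, I, Pow(8546, Rational(1, 2)))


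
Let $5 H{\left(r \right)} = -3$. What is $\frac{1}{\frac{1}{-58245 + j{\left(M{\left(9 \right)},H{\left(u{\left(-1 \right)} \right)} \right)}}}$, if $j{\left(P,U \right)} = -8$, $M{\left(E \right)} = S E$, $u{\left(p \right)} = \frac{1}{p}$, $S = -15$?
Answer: $-58253$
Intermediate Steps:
$H{\left(r \right)} = - \frac{3}{5}$ ($H{\left(r \right)} = \frac{1}{5} \left(-3\right) = - \frac{3}{5}$)
$M{\left(E \right)} = - 15 E$
$\frac{1}{\frac{1}{-58245 + j{\left(M{\left(9 \right)},H{\left(u{\left(-1 \right)} \right)} \right)}}} = \frac{1}{\frac{1}{-58245 - 8}} = \frac{1}{\frac{1}{-58253}} = \frac{1}{- \frac{1}{58253}} = -58253$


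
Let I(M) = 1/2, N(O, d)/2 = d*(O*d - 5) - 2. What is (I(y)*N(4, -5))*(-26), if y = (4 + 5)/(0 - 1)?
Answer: -3198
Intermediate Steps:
y = -9 (y = 9/(-1) = 9*(-1) = -9)
N(O, d) = -4 + 2*d*(-5 + O*d) (N(O, d) = 2*(d*(O*d - 5) - 2) = 2*(d*(-5 + O*d) - 2) = 2*(-2 + d*(-5 + O*d)) = -4 + 2*d*(-5 + O*d))
I(M) = ½
(I(y)*N(4, -5))*(-26) = ((-4 - 10*(-5) + 2*4*(-5)²)/2)*(-26) = ((-4 + 50 + 2*4*25)/2)*(-26) = ((-4 + 50 + 200)/2)*(-26) = ((½)*246)*(-26) = 123*(-26) = -3198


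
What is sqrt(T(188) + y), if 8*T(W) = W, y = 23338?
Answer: sqrt(93446)/2 ≈ 152.84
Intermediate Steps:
T(W) = W/8
sqrt(T(188) + y) = sqrt((1/8)*188 + 23338) = sqrt(47/2 + 23338) = sqrt(46723/2) = sqrt(93446)/2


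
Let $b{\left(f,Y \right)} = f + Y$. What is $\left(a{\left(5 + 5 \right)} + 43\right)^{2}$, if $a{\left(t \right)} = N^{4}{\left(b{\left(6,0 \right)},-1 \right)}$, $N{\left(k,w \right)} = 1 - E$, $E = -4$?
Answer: $446224$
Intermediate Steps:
$b{\left(f,Y \right)} = Y + f$
$N{\left(k,w \right)} = 5$ ($N{\left(k,w \right)} = 1 - -4 = 1 + 4 = 5$)
$a{\left(t \right)} = 625$ ($a{\left(t \right)} = 5^{4} = 625$)
$\left(a{\left(5 + 5 \right)} + 43\right)^{2} = \left(625 + 43\right)^{2} = 668^{2} = 446224$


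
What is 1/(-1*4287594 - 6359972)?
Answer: -1/10647566 ≈ -9.3918e-8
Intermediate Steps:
1/(-1*4287594 - 6359972) = 1/(-4287594 - 6359972) = 1/(-10647566) = -1/10647566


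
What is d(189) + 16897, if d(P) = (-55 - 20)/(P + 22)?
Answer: 3565192/211 ≈ 16897.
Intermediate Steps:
d(P) = -75/(22 + P)
d(189) + 16897 = -75/(22 + 189) + 16897 = -75/211 + 16897 = 3565192/211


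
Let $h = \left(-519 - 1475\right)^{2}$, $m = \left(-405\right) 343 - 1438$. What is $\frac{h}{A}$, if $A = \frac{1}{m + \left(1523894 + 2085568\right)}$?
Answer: $13793302271924$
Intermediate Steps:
$m = -140353$ ($m = -138915 - 1438 = -140353$)
$A = \frac{1}{3469109}$ ($A = \frac{1}{-140353 + \left(1523894 + 2085568\right)} = \frac{1}{-140353 + 3609462} = \frac{1}{3469109} \approx 2.8826 \cdot 10^{-7}$)
$h = 3976036$ ($h = \left(-1994\right)^{2} = 3976036$)
$\frac{h}{A} = 3976036 \frac{1}{\frac{1}{3469109}} = 3976036 \cdot 3469109 = 13793302271924$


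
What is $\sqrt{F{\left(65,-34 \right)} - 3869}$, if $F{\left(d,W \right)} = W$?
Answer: $i \sqrt{3903} \approx 62.474 i$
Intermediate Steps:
$\sqrt{F{\left(65,-34 \right)} - 3869} = \sqrt{-34 - 3869} = \sqrt{-3903} = i \sqrt{3903}$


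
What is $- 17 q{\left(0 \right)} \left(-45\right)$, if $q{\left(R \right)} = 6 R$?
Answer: $0$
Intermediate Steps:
$- 17 q{\left(0 \right)} \left(-45\right) = - 17 \cdot 6 \cdot 0 \left(-45\right) = \left(-17\right) 0 \left(-45\right) = 0 \left(-45\right) = 0$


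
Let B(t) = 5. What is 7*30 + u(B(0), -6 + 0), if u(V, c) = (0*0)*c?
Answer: 210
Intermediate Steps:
u(V, c) = 0 (u(V, c) = 0*c = 0)
7*30 + u(B(0), -6 + 0) = 7*30 + 0 = 210 + 0 = 210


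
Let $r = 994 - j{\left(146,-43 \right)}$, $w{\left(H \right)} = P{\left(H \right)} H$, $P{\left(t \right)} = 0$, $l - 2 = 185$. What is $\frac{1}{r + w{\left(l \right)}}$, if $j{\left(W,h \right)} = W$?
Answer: $\frac{1}{848} \approx 0.0011792$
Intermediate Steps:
$l = 187$ ($l = 2 + 185 = 187$)
$w{\left(H \right)} = 0$ ($w{\left(H \right)} = 0 H = 0$)
$r = 848$ ($r = 994 - 146 = 848$)
$\frac{1}{r + w{\left(l \right)}} = \frac{1}{848 + 0} = \frac{1}{848}$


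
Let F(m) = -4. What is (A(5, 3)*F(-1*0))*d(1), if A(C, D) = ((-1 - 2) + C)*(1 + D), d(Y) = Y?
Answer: -32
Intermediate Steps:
A(C, D) = (1 + D)*(-3 + C) (A(C, D) = (-3 + C)*(1 + D) = (1 + D)*(-3 + C))
(A(5, 3)*F(-1*0))*d(1) = ((-3 + 5 - 3*3 + 5*3)*(-4))*1 = ((-3 + 5 - 9 + 15)*(-4))*1 = (8*(-4))*1 = -32*1 = -32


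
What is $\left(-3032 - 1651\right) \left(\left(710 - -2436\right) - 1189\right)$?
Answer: $-9164631$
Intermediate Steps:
$\left(-3032 - 1651\right) \left(\left(710 - -2436\right) - 1189\right) = - 4683 \left(\left(710 + 2436\right) - 1189\right) = - 4683 \left(3146 - 1189\right) = \left(-4683\right) 1957 = -9164631$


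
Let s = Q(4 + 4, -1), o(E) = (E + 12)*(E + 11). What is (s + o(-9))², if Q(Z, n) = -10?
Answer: 16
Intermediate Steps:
o(E) = (11 + E)*(12 + E) (o(E) = (12 + E)*(11 + E) = (11 + E)*(12 + E))
s = -10
(s + o(-9))² = (-10 + (132 + (-9)² + 23*(-9)))² = (-10 + (132 + 81 - 207))² = (-10 + 6)² = (-4)² = 16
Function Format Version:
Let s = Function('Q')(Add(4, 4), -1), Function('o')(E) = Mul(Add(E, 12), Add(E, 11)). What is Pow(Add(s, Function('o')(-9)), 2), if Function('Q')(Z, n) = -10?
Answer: 16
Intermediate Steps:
Function('o')(E) = Mul(Add(11, E), Add(12, E)) (Function('o')(E) = Mul(Add(12, E), Add(11, E)) = Mul(Add(11, E), Add(12, E)))
s = -10
Pow(Add(s, Function('o')(-9)), 2) = Pow(Add(-10, Add(132, Pow(-9, 2), Mul(23, -9))), 2) = Pow(Add(-10, Add(132, 81, -207)), 2) = Pow(Add(-10, 6), 2) = Pow(-4, 2) = 16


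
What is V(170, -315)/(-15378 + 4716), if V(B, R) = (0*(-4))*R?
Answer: 0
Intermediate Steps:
V(B, R) = 0 (V(B, R) = 0*R = 0)
V(170, -315)/(-15378 + 4716) = 0/(-15378 + 4716) = 0/(-10662) = 0*(-1/10662) = 0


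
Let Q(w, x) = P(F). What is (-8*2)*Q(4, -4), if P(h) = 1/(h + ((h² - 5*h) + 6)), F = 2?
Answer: -8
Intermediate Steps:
P(h) = 1/(6 + h² - 4*h) (P(h) = 1/(h + (6 + h² - 5*h)) = 1/(6 + h² - 4*h))
Q(w, x) = ½ (Q(w, x) = 1/(6 + 2² - 4*2) = 1/(6 + 4 - 8) = 1/2 = ½)
(-8*2)*Q(4, -4) = -8*2*(½) = -16*½ = -8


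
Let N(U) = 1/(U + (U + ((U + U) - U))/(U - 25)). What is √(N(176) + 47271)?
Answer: √238034850493/2244 ≈ 217.42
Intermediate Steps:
N(U) = 1/(U + 2*U/(-25 + U)) (N(U) = 1/(U + (U + (2*U - U))/(-25 + U)) = 1/(U + (U + U)/(-25 + U)) = 1/(U + (2*U)/(-25 + U)) = 1/(U + 2*U/(-25 + U)))
√(N(176) + 47271) = √((-25 + 176)/(176*(-23 + 176)) + 47271) = √((1/176)*151/153 + 47271) = √((1/176)*(1/153)*151 + 47271) = √(151/26928 + 47271) = √(1272913639/26928) = √238034850493/2244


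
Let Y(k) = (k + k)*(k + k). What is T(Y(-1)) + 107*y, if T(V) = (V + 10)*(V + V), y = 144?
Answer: 15520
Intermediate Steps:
Y(k) = 4*k² (Y(k) = (2*k)*(2*k) = 4*k²)
T(V) = 2*V*(10 + V) (T(V) = (10 + V)*(2*V) = 2*V*(10 + V))
T(Y(-1)) + 107*y = 2*(4*(-1)²)*(10 + 4*(-1)²) + 107*144 = 2*(4*1)*(10 + 4*1) + 15408 = 2*4*(10 + 4) + 15408 = 2*4*14 + 15408 = 112 + 15408 = 15520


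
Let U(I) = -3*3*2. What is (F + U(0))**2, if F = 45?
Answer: 729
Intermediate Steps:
U(I) = -18 (U(I) = -9*2 = -18)
(F + U(0))**2 = (45 - 18)**2 = 27**2 = 729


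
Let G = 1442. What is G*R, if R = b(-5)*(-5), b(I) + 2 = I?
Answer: 50470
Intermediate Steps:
b(I) = -2 + I
R = 35 (R = (-2 - 5)*(-5) = -7*(-5) = 35)
G*R = 1442*35 = 50470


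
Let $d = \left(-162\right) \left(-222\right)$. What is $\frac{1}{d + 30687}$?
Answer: $\frac{1}{66651} \approx 1.5004 \cdot 10^{-5}$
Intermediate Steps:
$d = 35964$
$\frac{1}{d + 30687} = \frac{1}{35964 + 30687} = \frac{1}{66651}$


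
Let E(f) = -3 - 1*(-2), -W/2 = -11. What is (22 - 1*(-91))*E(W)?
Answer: -113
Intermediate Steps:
W = 22 (W = -2*(-11) = 22)
E(f) = -1 (E(f) = -3 + 2 = -1)
(22 - 1*(-91))*E(W) = (22 - 1*(-91))*(-1) = (22 + 91)*(-1) = 113*(-1) = -113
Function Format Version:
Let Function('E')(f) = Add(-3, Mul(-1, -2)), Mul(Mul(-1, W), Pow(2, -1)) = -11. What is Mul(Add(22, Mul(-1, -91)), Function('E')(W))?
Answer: -113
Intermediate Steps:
W = 22 (W = Mul(-2, -11) = 22)
Function('E')(f) = -1 (Function('E')(f) = Add(-3, 2) = -1)
Mul(Add(22, Mul(-1, -91)), Function('E')(W)) = Mul(Add(22, Mul(-1, -91)), -1) = Mul(Add(22, 91), -1) = Mul(113, -1) = -113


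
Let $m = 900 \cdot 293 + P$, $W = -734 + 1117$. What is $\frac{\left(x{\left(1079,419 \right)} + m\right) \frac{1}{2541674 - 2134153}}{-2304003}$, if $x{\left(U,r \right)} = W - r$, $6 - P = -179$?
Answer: $- \frac{263849}{938929606563} \approx -2.8101 \cdot 10^{-7}$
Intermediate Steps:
$P = 185$ ($P = 6 - -179 = 6 + 179 = 185$)
$W = 383$
$m = 263885$ ($m = 900 \cdot 293 + 185 = 263700 + 185 = 263885$)
$x{\left(U,r \right)} = 383 - r$
$\frac{\left(x{\left(1079,419 \right)} + m\right) \frac{1}{2541674 - 2134153}}{-2304003} = \frac{\left(\left(383 - 419\right) + 263885\right) \frac{1}{2541674 - 2134153}}{-2304003} = \frac{\left(383 - 419\right) + 263885}{407521} \left(- \frac{1}{2304003}\right) = \left(-36 + 263885\right) \frac{1}{407521} \left(- \frac{1}{2304003}\right) = 263849 \cdot \frac{1}{407521} \left(- \frac{1}{2304003}\right) = \frac{263849}{407521} \left(- \frac{1}{2304003}\right) = - \frac{263849}{938929606563}$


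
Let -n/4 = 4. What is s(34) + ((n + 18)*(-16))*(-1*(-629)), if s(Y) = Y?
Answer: -20094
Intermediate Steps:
n = -16 (n = -4*4 = -16)
s(34) + ((n + 18)*(-16))*(-1*(-629)) = 34 + ((-16 + 18)*(-16))*(-1*(-629)) = 34 + (2*(-16))*629 = 34 - 32*629 = 34 - 20128 = -20094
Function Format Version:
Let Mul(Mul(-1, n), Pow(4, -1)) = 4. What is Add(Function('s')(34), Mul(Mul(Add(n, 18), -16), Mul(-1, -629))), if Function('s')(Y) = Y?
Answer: -20094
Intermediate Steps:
n = -16 (n = Mul(-4, 4) = -16)
Add(Function('s')(34), Mul(Mul(Add(n, 18), -16), Mul(-1, -629))) = Add(34, Mul(Mul(Add(-16, 18), -16), Mul(-1, -629))) = Add(34, Mul(Mul(2, -16), 629)) = Add(34, Mul(-32, 629)) = Add(34, -20128) = -20094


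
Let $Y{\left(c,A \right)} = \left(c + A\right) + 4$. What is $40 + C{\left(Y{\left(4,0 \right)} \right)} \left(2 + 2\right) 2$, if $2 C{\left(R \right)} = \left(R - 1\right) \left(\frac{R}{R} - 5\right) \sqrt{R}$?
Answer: $40 - 224 \sqrt{2} \approx -276.78$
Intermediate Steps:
$Y{\left(c,A \right)} = 4 + A + c$ ($Y{\left(c,A \right)} = \left(A + c\right) + 4 = 4 + A + c$)
$C{\left(R \right)} = \frac{\sqrt{R} \left(4 - 4 R\right)}{2}$ ($C{\left(R \right)} = \frac{\left(R - 1\right) \left(\frac{R}{R} - 5\right) \sqrt{R}}{2} = \frac{\left(-1 + R\right) \left(1 - 5\right) \sqrt{R}}{2} = \frac{\left(-1 + R\right) \left(-4\right) \sqrt{R}}{2} = \frac{\left(4 - 4 R\right) \sqrt{R}}{2} = \frac{\sqrt{R} \left(4 - 4 R\right)}{2}$)
$40 + C{\left(Y{\left(4,0 \right)} \right)} \left(2 + 2\right) 2 = 40 + 2 \sqrt{4 + 0 + 4} \left(1 - \left(4 + 0 + 4\right)\right) \left(2 + 2\right) 2 = 40 + 2 \sqrt{8} \left(1 - 8\right) 4 \cdot 2 = 40 + 2 \cdot 2 \sqrt{2} \left(1 - 8\right) 8 = 40 + 2 \cdot 2 \sqrt{2} \left(-7\right) 8 = 40 + - 28 \sqrt{2} \cdot 8 = 40 - 224 \sqrt{2}$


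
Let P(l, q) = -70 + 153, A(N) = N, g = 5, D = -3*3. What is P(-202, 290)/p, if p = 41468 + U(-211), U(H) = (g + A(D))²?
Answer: 83/41484 ≈ 0.0020008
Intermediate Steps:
D = -9
U(H) = 16 (U(H) = (5 - 9)² = (-4)² = 16)
P(l, q) = 83
p = 41484 (p = 41468 + 16 = 41484)
P(-202, 290)/p = 83/41484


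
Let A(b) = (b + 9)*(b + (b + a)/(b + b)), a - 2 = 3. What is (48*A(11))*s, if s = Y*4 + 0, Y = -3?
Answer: -1486080/11 ≈ -1.3510e+5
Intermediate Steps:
a = 5 (a = 2 + 3 = 5)
s = -12 (s = -3*4 + 0 = -12 + 0 = -12)
A(b) = (9 + b)*(b + (5 + b)/(2*b)) (A(b) = (b + 9)*(b + (b + 5)/(b + b)) = (9 + b)*(b + (5 + b)/((2*b))) = (9 + b)*(b + (5 + b)*(1/(2*b))) = (9 + b)*(b + (5 + b)/(2*b)))
(48*A(11))*s = (48*(7 + 11² + (19/2)*11 + (45/2)/11))*(-12) = (48*(7 + 121 + 209/2 + (45/2)*(1/11)))*(-12) = (48*(7 + 121 + 209/2 + 45/22))*(-12) = (48*(2580/11))*(-12) = (123840/11)*(-12) = -1486080/11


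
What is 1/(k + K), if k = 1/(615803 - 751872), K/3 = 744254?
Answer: 136069/303809692577 ≈ 4.4788e-7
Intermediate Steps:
K = 2232762 (K = 3*744254 = 2232762)
k = -1/136069 (k = 1/(-136069) = -1/136069 ≈ -7.3492e-6)
1/(k + K) = 1/(-1/136069 + 2232762) = 1/(303809692577/136069) = 136069/303809692577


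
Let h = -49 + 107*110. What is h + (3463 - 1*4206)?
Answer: 10978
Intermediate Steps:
h = 11721 (h = -49 + 11770 = 11721)
h + (3463 - 1*4206) = 11721 + (3463 - 1*4206) = 11721 + (3463 - 4206) = 11721 - 743 = 10978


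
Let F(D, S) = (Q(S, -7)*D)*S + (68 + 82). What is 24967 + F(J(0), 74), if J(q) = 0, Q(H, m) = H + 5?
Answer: 25117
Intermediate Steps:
Q(H, m) = 5 + H
F(D, S) = 150 + D*S*(5 + S) (F(D, S) = ((5 + S)*D)*S + (68 + 82) = (D*(5 + S))*S + 150 = D*S*(5 + S) + 150 = 150 + D*S*(5 + S))
24967 + F(J(0), 74) = 24967 + (150 + 0*74*(5 + 74)) = 24967 + (150 + 0*74*79) = 24967 + (150 + 0) = 24967 + 150 = 25117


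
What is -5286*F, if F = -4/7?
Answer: 21144/7 ≈ 3020.6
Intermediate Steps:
F = -4/7 (F = -4*⅐ = -4/7 ≈ -0.57143)
-5286*F = -5286*(-4/7) = 21144/7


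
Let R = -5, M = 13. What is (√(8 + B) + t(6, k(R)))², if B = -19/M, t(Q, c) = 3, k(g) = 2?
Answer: (39 + √1105)²/169 ≈ 30.881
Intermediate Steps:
B = -19/13 ≈ -1.4615
(√(8 + B) + t(6, k(R)))² = (√(8 - 19/13) + 3)² = (√(85/13) + 3)² = (√1105/13 + 3)² = (3 + √1105/13)²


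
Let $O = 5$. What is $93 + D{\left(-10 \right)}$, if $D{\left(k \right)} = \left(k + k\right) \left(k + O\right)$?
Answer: $193$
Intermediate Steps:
$D{\left(k \right)} = 2 k \left(5 + k\right)$ ($D{\left(k \right)} = \left(k + k\right) \left(k + 5\right) = 2 k \left(5 + k\right)$)
$93 + D{\left(-10 \right)} = 93 + 2 \left(-10\right) \left(5 - 10\right) = 93 + 2 \left(-10\right) \left(-5\right) = 93 + 100 = 193$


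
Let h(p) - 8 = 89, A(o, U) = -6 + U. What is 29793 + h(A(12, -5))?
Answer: 29890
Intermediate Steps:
h(p) = 97 (h(p) = 8 + 89 = 97)
29793 + h(A(12, -5)) = 29793 + 97 = 29890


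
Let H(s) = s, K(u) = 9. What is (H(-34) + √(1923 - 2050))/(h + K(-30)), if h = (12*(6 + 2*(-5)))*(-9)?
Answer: -34/441 + I*√127/441 ≈ -0.077098 + 0.025554*I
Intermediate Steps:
h = 432 (h = (12*(6 - 10))*(-9) = (12*(-4))*(-9) = -48*(-9) = 432)
(H(-34) + √(1923 - 2050))/(h + K(-30)) = (-34 + √(1923 - 2050))/(432 + 9) = (-34 + √(-127))/441 = (-34 + I*√127)*(1/441) = -34/441 + I*√127/441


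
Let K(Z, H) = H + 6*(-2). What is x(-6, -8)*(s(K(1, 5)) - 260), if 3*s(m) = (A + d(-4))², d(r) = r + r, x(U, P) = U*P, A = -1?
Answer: -11184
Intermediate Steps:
K(Z, H) = -12 + H (K(Z, H) = H - 12 = -12 + H)
x(U, P) = P*U
d(r) = 2*r
s(m) = 27 (s(m) = (-1 + 2*(-4))²/3 = (-1 - 8)²/3 = (⅓)*(-9)² = (⅓)*81 = 27)
x(-6, -8)*(s(K(1, 5)) - 260) = (-8*(-6))*(27 - 260) = 48*(-233) = -11184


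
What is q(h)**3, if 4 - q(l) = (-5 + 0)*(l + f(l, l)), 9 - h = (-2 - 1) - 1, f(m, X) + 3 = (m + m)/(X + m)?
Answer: 205379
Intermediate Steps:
f(m, X) = -3 + 2*m/(X + m) (f(m, X) = -3 + (m + m)/(X + m) = -3 + (2*m)/(X + m) = -3 + 2*m/(X + m))
h = 13 (h = 9 - ((-2 - 1) - 1) = 9 - (-3 - 1) = 9 - 1*(-4) = 9 + 4 = 13)
q(l) = -6 + 5*l (q(l) = 4 - (-5 + 0)*(l + (-l - 3*l)/(l + l)) = 4 - (-5)*(l + (-4*l)/((2*l))) = 4 - (-5)*(l + (1/(2*l))*(-4*l)) = 4 - (-5)*(l - 2) = 4 - (-5)*(-2 + l) = 4 - (10 - 5*l) = 4 + (-10 + 5*l) = -6 + 5*l)
q(h)**3 = (-6 + 5*13)**3 = (-6 + 65)**3 = 59**3 = 205379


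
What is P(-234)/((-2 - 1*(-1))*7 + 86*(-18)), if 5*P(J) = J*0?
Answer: 0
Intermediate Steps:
P(J) = 0 (P(J) = (J*0)/5 = (⅕)*0 = 0)
P(-234)/((-2 - 1*(-1))*7 + 86*(-18)) = 0/((-2 - 1*(-1))*7 + 86*(-18)) = 0/((-2 + 1)*7 - 1548) = 0/(-1*7 - 1548) = 0/(-7 - 1548) = 0/(-1555) = 0*(-1/1555) = 0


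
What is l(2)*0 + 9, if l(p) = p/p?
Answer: 9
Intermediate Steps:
l(p) = 1
l(2)*0 + 9 = 1*0 + 9 = 0 + 9 = 9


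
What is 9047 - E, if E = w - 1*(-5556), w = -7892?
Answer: 11383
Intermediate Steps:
E = -2336 (E = -7892 - 1*(-5556) = -7892 + 5556 = -2336)
9047 - E = 9047 - 1*(-2336) = 9047 + 2336 = 11383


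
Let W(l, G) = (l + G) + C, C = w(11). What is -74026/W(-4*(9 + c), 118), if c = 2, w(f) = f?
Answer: -74026/85 ≈ -870.89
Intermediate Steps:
C = 11
W(l, G) = 11 + G + l (W(l, G) = (l + G) + 11 = (G + l) + 11 = 11 + G + l)
-74026/W(-4*(9 + c), 118) = -74026/(11 + 118 - 4*(9 + 2)) = -74026/(11 + 118 - 4*11) = -74026/(11 + 118 - 44) = -74026/85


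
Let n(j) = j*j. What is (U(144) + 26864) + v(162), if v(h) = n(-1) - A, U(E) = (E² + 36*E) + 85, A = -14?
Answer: 52884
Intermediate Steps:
n(j) = j²
U(E) = 85 + E² + 36*E
v(h) = 15 (v(h) = (-1)² - 1*(-14) = 1 + 14 = 15)
(U(144) + 26864) + v(162) = ((85 + 144² + 36*144) + 26864) + 15 = ((85 + 20736 + 5184) + 26864) + 15 = (26005 + 26864) + 15 = 52869 + 15 = 52884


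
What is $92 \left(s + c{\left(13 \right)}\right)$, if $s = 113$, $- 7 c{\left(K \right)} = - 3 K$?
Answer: $\frac{76360}{7} \approx 10909.0$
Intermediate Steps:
$c{\left(K \right)} = \frac{3 K}{7}$ ($c{\left(K \right)} = - \frac{\left(-3\right) K}{7} = \frac{3 K}{7}$)
$92 \left(s + c{\left(13 \right)}\right) = 92 \left(113 + \frac{3}{7} \cdot 13\right) = 92 \left(113 + \frac{39}{7}\right) = 92 \cdot \frac{830}{7} = \frac{76360}{7}$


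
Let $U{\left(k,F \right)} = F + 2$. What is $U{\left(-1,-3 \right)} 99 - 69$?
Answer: $-168$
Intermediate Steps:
$U{\left(k,F \right)} = 2 + F$
$U{\left(-1,-3 \right)} 99 - 69 = \left(2 - 3\right) 99 - 69 = \left(-1\right) 99 - 69 = -99 - 69 = -168$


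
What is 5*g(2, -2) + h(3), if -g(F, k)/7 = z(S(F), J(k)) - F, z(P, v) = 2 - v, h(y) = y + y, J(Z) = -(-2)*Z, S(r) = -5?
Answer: -134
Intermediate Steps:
J(Z) = 2*Z
h(y) = 2*y
g(F, k) = -14 + 7*F + 14*k (g(F, k) = -7*((2 - 2*k) - F) = -7*(2 - F - 2*k) = -14 + 7*F + 14*k)
5*g(2, -2) + h(3) = 5*(-14 + 7*2 + 14*(-2)) + 2*3 = 5*(-14 + 14 - 28) + 6 = 5*(-28) + 6 = -140 + 6 = -134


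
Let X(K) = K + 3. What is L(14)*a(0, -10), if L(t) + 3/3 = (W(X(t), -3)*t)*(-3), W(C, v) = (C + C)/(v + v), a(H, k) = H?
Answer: 0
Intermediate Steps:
X(K) = 3 + K
W(C, v) = C/v (W(C, v) = (2*C)/((2*v)) = (2*C)*(1/(2*v)) = C/v)
L(t) = -1 - 3*t*(-1 - t/3) (L(t) = -1 + (((3 + t)/(-3))*t)*(-3) = -1 + (((3 + t)*(-⅓))*t)*(-3) = -1 + ((-1 - t/3)*t)*(-3) = -1 + (t*(-1 - t/3))*(-3) = -1 - 3*t*(-1 - t/3))
L(14)*a(0, -10) = (-1 + 14² + 3*14)*0 = (-1 + 196 + 42)*0 = 237*0 = 0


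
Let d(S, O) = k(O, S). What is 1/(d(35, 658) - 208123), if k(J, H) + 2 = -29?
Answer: -1/208154 ≈ -4.8041e-6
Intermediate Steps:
k(J, H) = -31 (k(J, H) = -2 - 29 = -31)
d(S, O) = -31
1/(d(35, 658) - 208123) = 1/(-31 - 208123) = 1/(-208154) = -1/208154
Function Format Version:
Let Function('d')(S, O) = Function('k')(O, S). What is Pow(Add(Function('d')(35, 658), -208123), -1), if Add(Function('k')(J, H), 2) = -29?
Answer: Rational(-1, 208154) ≈ -4.8041e-6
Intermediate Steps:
Function('k')(J, H) = -31 (Function('k')(J, H) = Add(-2, -29) = -31)
Function('d')(S, O) = -31
Pow(Add(Function('d')(35, 658), -208123), -1) = Pow(Add(-31, -208123), -1) = Pow(-208154, -1) = Rational(-1, 208154)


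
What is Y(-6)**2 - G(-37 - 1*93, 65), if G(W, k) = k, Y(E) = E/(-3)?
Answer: -61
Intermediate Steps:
Y(E) = -E/3 (Y(E) = E*(-1/3) = -E/3)
Y(-6)**2 - G(-37 - 1*93, 65) = (-1/3*(-6))**2 - 1*65 = 2**2 - 65 = 4 - 65 = -61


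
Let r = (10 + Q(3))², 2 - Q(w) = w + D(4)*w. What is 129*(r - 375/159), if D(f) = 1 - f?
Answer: 2199063/53 ≈ 41492.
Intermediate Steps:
Q(w) = 2 + 2*w (Q(w) = 2 - (w + (1 - 1*4)*w) = 2 - (w + (1 - 4)*w) = 2 - (w - 3*w) = 2 - (-2)*w = 2 + 2*w)
r = 324 (r = (10 + (2 + 2*3))² = (10 + (2 + 6))² = (10 + 8)² = 18² = 324)
129*(r - 375/159) = 129*(324 - 375/159) = 129*(324 - 375*1/159) = 129*(324 - 125/53) = 129*(17047/53) = 2199063/53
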